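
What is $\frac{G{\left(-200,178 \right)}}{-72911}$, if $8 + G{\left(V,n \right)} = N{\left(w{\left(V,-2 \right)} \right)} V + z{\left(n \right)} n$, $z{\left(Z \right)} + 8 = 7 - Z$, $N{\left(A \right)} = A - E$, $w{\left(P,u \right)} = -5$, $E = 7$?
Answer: $\frac{29470}{72911} \approx 0.40419$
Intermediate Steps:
$N{\left(A \right)} = -7 + A$ ($N{\left(A \right)} = A - 7 = -7 + A$)
$z{\left(Z \right)} = -1 - Z$ ($z{\left(Z \right)} = -8 - \left(-7 + Z\right) = -1 - Z$)
$G{\left(V,n \right)} = -8 - 12 V + n \left(-1 - n\right)$ ($G{\left(V,n \right)} = -8 + \left(\left(-7 - 5\right) V + \left(-1 - n\right) n\right) = -8 - \left(12 V - n \left(-1 - n\right)\right) = -8 - 12 V + n \left(-1 - n\right)$)
$\frac{G{\left(-200,178 \right)}}{-72911} = \frac{-8 - -2400 - 178 \left(1 + 178\right)}{-72911} = \left(-8 + 2400 - 178 \cdot 179\right) \left(- \frac{1}{72911}\right) = \left(-8 + 2400 - 31862\right) \left(- \frac{1}{72911}\right) = \left(-29470\right) \left(- \frac{1}{72911}\right) = \frac{29470}{72911}$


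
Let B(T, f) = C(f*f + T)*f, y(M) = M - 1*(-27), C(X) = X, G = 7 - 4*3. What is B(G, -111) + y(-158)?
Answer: -1367207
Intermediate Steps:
G = -5 (G = 7 - 12 = -5)
y(M) = 27 + M (y(M) = M + 27 = 27 + M)
B(T, f) = f*(T + f²) (B(T, f) = (f*f + T)*f = (f² + T)*f = (T + f²)*f = f*(T + f²))
B(G, -111) + y(-158) = -111*(-5 + (-111)²) + (27 - 158) = -111*(-5 + 12321) - 131 = -111*12316 - 131 = -1367076 - 131 = -1367207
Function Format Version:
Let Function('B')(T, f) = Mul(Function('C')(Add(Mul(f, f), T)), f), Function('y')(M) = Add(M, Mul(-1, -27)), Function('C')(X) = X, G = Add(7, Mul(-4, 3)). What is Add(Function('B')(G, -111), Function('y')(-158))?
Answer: -1367207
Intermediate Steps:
G = -5 (G = Add(7, -12) = -5)
Function('y')(M) = Add(27, M) (Function('y')(M) = Add(M, 27) = Add(27, M))
Function('B')(T, f) = Mul(f, Add(T, Pow(f, 2))) (Function('B')(T, f) = Mul(Add(Mul(f, f), T), f) = Mul(Add(Pow(f, 2), T), f) = Mul(Add(T, Pow(f, 2)), f) = Mul(f, Add(T, Pow(f, 2))))
Add(Function('B')(G, -111), Function('y')(-158)) = Add(Mul(-111, Add(-5, Pow(-111, 2))), Add(27, -158)) = Add(Mul(-111, Add(-5, 12321)), -131) = Add(Mul(-111, 12316), -131) = Add(-1367076, -131) = -1367207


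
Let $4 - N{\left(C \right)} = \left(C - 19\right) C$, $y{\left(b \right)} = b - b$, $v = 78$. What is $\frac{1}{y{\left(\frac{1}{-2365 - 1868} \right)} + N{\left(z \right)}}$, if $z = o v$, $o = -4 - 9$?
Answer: $- \frac{1}{1047458} \approx -9.5469 \cdot 10^{-7}$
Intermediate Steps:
$o = -13$ ($o = -4 - 9 = -13$)
$z = -1014$ ($z = \left(-13\right) 78 = -1014$)
$y{\left(b \right)} = 0$
$N{\left(C \right)} = 4 - C \left(-19 + C\right)$ ($N{\left(C \right)} = 4 - \left(C - 19\right) C = 4 - \left(-19 + C\right) C = 4 - C \left(-19 + C\right)$)
$\frac{1}{y{\left(\frac{1}{-2365 - 1868} \right)} + N{\left(z \right)}} = \frac{1}{0 + \left(4 - \left(-1014\right)^{2} + 19 \left(-1014\right)\right)} = \frac{1}{0 - 1047458} = \frac{1}{-1047458} = - \frac{1}{1047458}$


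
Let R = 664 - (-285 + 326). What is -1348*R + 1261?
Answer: -838543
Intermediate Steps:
R = 623 (R = 664 - 1*41 = 664 - 41 = 623)
-1348*R + 1261 = -1348*623 + 1261 = -839804 + 1261 = -838543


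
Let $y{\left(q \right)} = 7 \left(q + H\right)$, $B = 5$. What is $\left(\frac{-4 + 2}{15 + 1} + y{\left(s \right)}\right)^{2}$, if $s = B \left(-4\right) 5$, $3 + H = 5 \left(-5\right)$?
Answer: $\frac{51394561}{64} \approx 8.0304 \cdot 10^{5}$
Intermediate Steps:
$H = -28$ ($H = -3 + 5 \left(-5\right) = -3 - 25 = -28$)
$s = -100$ ($s = 5 \left(-4\right) 5 = \left(-20\right) 5 = -100$)
$y{\left(q \right)} = -196 + 7 q$ ($y{\left(q \right)} = 7 \left(q - 28\right) = 7 \left(-28 + q\right) = -196 + 7 q$)
$\left(\frac{-4 + 2}{15 + 1} + y{\left(s \right)}\right)^{2} = \left(\frac{-4 + 2}{15 + 1} + \left(-196 + 7 \left(-100\right)\right)\right)^{2} = \left(- \frac{2}{16} - 896\right)^{2} = \left(\left(-2\right) \frac{1}{16} - 896\right)^{2} = \left(- \frac{1}{8} - 896\right)^{2} = \left(- \frac{7169}{8}\right)^{2} = \frac{51394561}{64}$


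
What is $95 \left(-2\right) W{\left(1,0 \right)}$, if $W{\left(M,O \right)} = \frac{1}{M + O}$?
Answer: $-190$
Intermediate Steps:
$95 \left(-2\right) W{\left(1,0 \right)} = \frac{95 \left(-2\right)}{1 + 0} = - \frac{190}{1} = \left(-190\right) 1 = -190$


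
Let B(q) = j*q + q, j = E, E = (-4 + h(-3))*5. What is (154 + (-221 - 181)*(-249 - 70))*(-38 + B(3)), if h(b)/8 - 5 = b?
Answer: 18616840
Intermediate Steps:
h(b) = 40 + 8*b
E = 60 (E = (-4 + (40 + 8*(-3)))*5 = (-4 + (40 - 24))*5 = (-4 + 16)*5 = 12*5 = 60)
j = 60
B(q) = 61*q (B(q) = 60*q + q = 61*q)
(154 + (-221 - 181)*(-249 - 70))*(-38 + B(3)) = (154 + (-221 - 181)*(-249 - 70))*(-38 + 61*3) = (154 - 402*(-319))*(-38 + 183) = (154 + 128238)*145 = 128392*145 = 18616840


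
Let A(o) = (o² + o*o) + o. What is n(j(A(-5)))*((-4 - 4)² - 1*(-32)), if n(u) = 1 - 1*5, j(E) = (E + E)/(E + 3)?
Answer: -384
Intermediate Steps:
A(o) = o + 2*o² (A(o) = (o² + o²) + o = 2*o² + o = o + 2*o²)
j(E) = 2*E/(3 + E) (j(E) = (2*E)/(3 + E) = 2*E/(3 + E))
n(u) = -4 (n(u) = 1 - 5 = -4)
n(j(A(-5)))*((-4 - 4)² - 1*(-32)) = -4*((-4 - 4)² - 1*(-32)) = -4*((-8)² + 32) = -4*(64 + 32) = -4*96 = -384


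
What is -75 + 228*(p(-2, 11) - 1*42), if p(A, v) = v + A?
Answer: -7599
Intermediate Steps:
p(A, v) = A + v
-75 + 228*(p(-2, 11) - 1*42) = -75 + 228*((-2 + 11) - 1*42) = -75 + 228*(9 - 42) = -75 + 228*(-33) = -75 - 7524 = -7599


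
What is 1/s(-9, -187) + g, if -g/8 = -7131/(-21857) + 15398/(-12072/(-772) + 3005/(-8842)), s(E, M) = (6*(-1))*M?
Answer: -468806410260623675/58199278288074 ≈ -8055.2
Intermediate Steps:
s(E, M) = -6*M
g = -4596141785604296/570581159687 (g = -8*(-7131/(-21857) + 15398/(-12072/(-772) + 3005/(-8842))) = -8*(-7131*(-1/21857) + 15398/(-12072*(-1/772) + 3005*(-1/8842))) = -8*(7131/21857 + 15398/(3018/193 - 3005/8842)) = -8*(7131/21857 + 15398/(26105191/1706506)) = -8*(7131/21857 + 15398*(1706506/26105191)) = -8*(7131/21857 + 26276779388/26105191) = -8*574517723200537/570581159687 = -4596141785604296/570581159687 ≈ -8055.2)
1/s(-9, -187) + g = 1/(-6*(-187)) - 4596141785604296/570581159687 = 1/1122 - 4596141785604296/570581159687 = -468806410260623675/58199278288074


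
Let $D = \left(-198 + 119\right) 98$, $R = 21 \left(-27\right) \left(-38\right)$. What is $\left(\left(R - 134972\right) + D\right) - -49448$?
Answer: $-71720$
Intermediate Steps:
$R = 21546$ ($R = \left(-567\right) \left(-38\right) = 21546$)
$D = -7742$ ($D = \left(-79\right) 98 = -7742$)
$\left(\left(R - 134972\right) + D\right) - -49448 = \left(\left(21546 - 134972\right) - 7742\right) - -49448 = \left(-113426 - 7742\right) + 49448 = -121168 + 49448 = -71720$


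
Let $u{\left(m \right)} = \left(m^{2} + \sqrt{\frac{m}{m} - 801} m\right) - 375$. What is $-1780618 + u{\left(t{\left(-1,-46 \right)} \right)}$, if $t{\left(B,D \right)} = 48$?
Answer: $-1778689 + 960 i \sqrt{2} \approx -1.7787 \cdot 10^{6} + 1357.6 i$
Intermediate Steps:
$u{\left(m \right)} = -375 + m^{2} + 20 i m \sqrt{2}$ ($u{\left(m \right)} = \left(m^{2} + \sqrt{1 - 801} m\right) - 375 = \left(m^{2} + \sqrt{-800} m\right) - 375 = \left(m^{2} + 20 i \sqrt{2} m\right) - 375 = \left(m^{2} + 20 i m \sqrt{2}\right) - 375 = -375 + m^{2} + 20 i m \sqrt{2}$)
$-1780618 + u{\left(t{\left(-1,-46 \right)} \right)} = -1780618 + \left(-375 + 48^{2} + 20 i 48 \sqrt{2}\right) = -1780618 + \left(-375 + 2304 + 960 i \sqrt{2}\right) = -1780618 + \left(1929 + 960 i \sqrt{2}\right) = -1778689 + 960 i \sqrt{2}$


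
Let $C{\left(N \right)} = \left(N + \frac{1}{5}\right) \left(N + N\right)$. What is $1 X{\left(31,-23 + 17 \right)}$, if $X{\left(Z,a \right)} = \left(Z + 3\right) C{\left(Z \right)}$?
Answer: $\frac{328848}{5} \approx 65770.0$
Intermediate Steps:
$C{\left(N \right)} = 2 N \left(\frac{1}{5} + N\right)$ ($C{\left(N \right)} = \left(N + \frac{1}{5}\right) 2 N = \left(\frac{1}{5} + N\right) 2 N = 2 N \left(\frac{1}{5} + N\right)$)
$X{\left(Z,a \right)} = \frac{2 Z \left(1 + 5 Z\right) \left(3 + Z\right)}{5}$ ($X{\left(Z,a \right)} = \left(Z + 3\right) \frac{2 Z \left(1 + 5 Z\right)}{5} = \left(3 + Z\right) \frac{2 Z \left(1 + 5 Z\right)}{5} = \frac{2 Z \left(1 + 5 Z\right) \left(3 + Z\right)}{5}$)
$1 X{\left(31,-23 + 17 \right)} = 1 \cdot \frac{2}{5} \cdot 31 \left(1 + 5 \cdot 31\right) \left(3 + 31\right) = 1 \cdot \frac{2}{5} \cdot 31 \left(1 + 155\right) 34 = 1 \cdot \frac{2}{5} \cdot 31 \cdot 156 \cdot 34 = 1 \cdot \frac{328848}{5} = \frac{328848}{5}$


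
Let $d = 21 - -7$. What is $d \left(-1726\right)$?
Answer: $-48328$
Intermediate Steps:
$d = 28$ ($d = 21 + 7 = 28$)
$d \left(-1726\right) = 28 \left(-1726\right) = -48328$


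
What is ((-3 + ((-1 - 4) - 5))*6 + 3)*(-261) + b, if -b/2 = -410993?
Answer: 841561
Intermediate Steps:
b = 821986 (b = -2*(-410993) = 821986)
((-3 + ((-1 - 4) - 5))*6 + 3)*(-261) + b = ((-3 + ((-1 - 4) - 5))*6 + 3)*(-261) + 821986 = ((-3 + (-5 - 5))*6 + 3)*(-261) + 821986 = ((-3 - 10)*6 + 3)*(-261) + 821986 = (-13*6 + 3)*(-261) + 821986 = (-78 + 3)*(-261) + 821986 = -75*(-261) + 821986 = 19575 + 821986 = 841561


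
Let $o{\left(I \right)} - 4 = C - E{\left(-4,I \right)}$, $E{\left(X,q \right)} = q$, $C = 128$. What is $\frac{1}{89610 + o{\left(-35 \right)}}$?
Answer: $\frac{1}{89777} \approx 1.1139 \cdot 10^{-5}$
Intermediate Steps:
$o{\left(I \right)} = 132 - I$ ($o{\left(I \right)} = 4 - \left(-128 + I\right) = 132 - I$)
$\frac{1}{89610 + o{\left(-35 \right)}} = \frac{1}{89610 + \left(132 - -35\right)} = \frac{1}{89610 + \left(132 + 35\right)} = \frac{1}{89610 + 167} = \frac{1}{89777}$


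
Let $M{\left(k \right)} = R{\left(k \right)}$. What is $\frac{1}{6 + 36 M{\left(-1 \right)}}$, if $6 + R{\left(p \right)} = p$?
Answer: $- \frac{1}{246} \approx -0.004065$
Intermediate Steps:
$R{\left(p \right)} = -6 + p$
$M{\left(k \right)} = -6 + k$
$\frac{1}{6 + 36 M{\left(-1 \right)}} = \frac{1}{6 + 36 \left(-6 - 1\right)} = \frac{1}{6 + 36 \left(-7\right)} = \frac{1}{6 - 252} = \frac{1}{-246} = - \frac{1}{246}$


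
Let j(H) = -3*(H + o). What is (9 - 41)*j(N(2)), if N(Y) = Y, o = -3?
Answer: -96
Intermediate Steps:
j(H) = 9 - 3*H (j(H) = -3*(H - 3) = -3*(-3 + H) = 9 - 3*H)
(9 - 41)*j(N(2)) = (9 - 41)*(9 - 3*2) = -32*(9 - 6) = -32*3 = -96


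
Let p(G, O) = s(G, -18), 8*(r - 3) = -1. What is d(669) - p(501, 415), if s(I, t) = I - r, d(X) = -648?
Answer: -9169/8 ≈ -1146.1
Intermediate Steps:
r = 23/8 (r = 3 + (⅛)*(-1) = 3 - ⅛ = 23/8 ≈ 2.8750)
s(I, t) = -23/8 + I (s(I, t) = I - 1*23/8 = I - 23/8 = -23/8 + I)
p(G, O) = -23/8 + G
d(669) - p(501, 415) = -648 - (-23/8 + 501) = -648 - 1*3985/8 = -648 - 3985/8 = -9169/8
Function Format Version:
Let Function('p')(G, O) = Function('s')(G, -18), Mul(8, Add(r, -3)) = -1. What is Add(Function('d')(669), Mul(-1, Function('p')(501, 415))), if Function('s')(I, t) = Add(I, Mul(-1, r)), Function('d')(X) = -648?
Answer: Rational(-9169, 8) ≈ -1146.1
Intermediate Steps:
r = Rational(23, 8) (r = Add(3, Mul(Rational(1, 8), -1)) = Add(3, Rational(-1, 8)) = Rational(23, 8) ≈ 2.8750)
Function('s')(I, t) = Add(Rational(-23, 8), I) (Function('s')(I, t) = Add(I, Mul(-1, Rational(23, 8))) = Add(I, Rational(-23, 8)) = Add(Rational(-23, 8), I))
Function('p')(G, O) = Add(Rational(-23, 8), G)
Add(Function('d')(669), Mul(-1, Function('p')(501, 415))) = Add(-648, Mul(-1, Add(Rational(-23, 8), 501))) = Add(-648, Mul(-1, Rational(3985, 8))) = Add(-648, Rational(-3985, 8)) = Rational(-9169, 8)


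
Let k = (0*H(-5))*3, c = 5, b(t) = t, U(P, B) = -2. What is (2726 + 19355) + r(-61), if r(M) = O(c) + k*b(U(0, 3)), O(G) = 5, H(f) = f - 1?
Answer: 22086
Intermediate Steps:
H(f) = -1 + f
k = 0 (k = (0*(-1 - 5))*3 = (0*(-6))*3 = 0*3 = 0)
r(M) = 5 (r(M) = 5 + 0*(-2) = 5 + 0 = 5)
(2726 + 19355) + r(-61) = (2726 + 19355) + 5 = 22081 + 5 = 22086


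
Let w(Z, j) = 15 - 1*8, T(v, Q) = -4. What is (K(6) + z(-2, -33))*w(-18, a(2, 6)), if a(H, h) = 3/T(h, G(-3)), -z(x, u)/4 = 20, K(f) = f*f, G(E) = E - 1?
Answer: -308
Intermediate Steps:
G(E) = -1 + E
K(f) = f²
z(x, u) = -80 (z(x, u) = -4*20 = -80)
a(H, h) = -¾ (a(H, h) = 3/(-4) = 3*(-¼) = -¾)
w(Z, j) = 7 (w(Z, j) = 15 - 8 = 7)
(K(6) + z(-2, -33))*w(-18, a(2, 6)) = (6² - 80)*7 = (36 - 80)*7 = -44*7 = -308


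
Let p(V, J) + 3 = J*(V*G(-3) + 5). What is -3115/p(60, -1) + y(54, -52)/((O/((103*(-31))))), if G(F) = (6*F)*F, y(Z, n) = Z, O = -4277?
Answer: 81907073/1984528 ≈ 41.273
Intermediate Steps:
G(F) = 6*F**2
p(V, J) = -3 + J*(5 + 54*V) (p(V, J) = -3 + J*(V*(6*(-3)**2) + 5) = -3 + J*(V*(6*9) + 5) = -3 + J*(V*54 + 5) = -3 + J*(54*V + 5) = -3 + J*(5 + 54*V))
-3115/p(60, -1) + y(54, -52)/((O/((103*(-31))))) = -3115/(-3 + 5*(-1) + 54*(-1)*60) + 54/((-4277/(103*(-31)))) = -3115/(-3 - 5 - 3240) + 54/((-4277/(-3193))) = -3115/(-3248) + 54/((-4277*(-1/3193))) = -3115*(-1/3248) + 54/(4277/3193) = 445/464 + 54*(3193/4277) = 445/464 + 172422/4277 = 81907073/1984528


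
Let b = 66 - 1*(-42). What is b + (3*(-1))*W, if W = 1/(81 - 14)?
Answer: 7233/67 ≈ 107.96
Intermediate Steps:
b = 108 (b = 66 + 42 = 108)
W = 1/67 ≈ 0.014925
b + (3*(-1))*W = 108 + (3*(-1))*(1/67) = 108 - 3*1/67 = 108 - 3/67 = 7233/67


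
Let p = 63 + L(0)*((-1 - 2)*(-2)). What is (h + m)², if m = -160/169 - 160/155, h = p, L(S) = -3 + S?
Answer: 50799299769/27447121 ≈ 1850.8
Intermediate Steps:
p = 45 (p = 63 + (-3 + 0)*((-1 - 2)*(-2)) = 63 - (-9)*(-2) = 63 - 3*6 = 63 - 18 = 45)
h = 45
m = -10368/5239 (m = -160*1/169 - 160*1/155 = -160/169 - 32/31 = -10368/5239 ≈ -1.9790)
(h + m)² = (45 - 10368/5239)² = (225387/5239)² = 50799299769/27447121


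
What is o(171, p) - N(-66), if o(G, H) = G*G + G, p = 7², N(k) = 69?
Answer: 29343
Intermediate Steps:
p = 49
o(G, H) = G + G² (o(G, H) = G² + G = G + G²)
o(171, p) - N(-66) = 171*(1 + 171) - 1*69 = 171*172 - 69 = 29412 - 69 = 29343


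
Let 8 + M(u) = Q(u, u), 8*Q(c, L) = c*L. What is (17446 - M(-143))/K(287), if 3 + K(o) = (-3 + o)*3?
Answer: 119183/6792 ≈ 17.548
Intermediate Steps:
K(o) = -12 + 3*o (K(o) = -3 + (-3 + o)*3 = -3 + (-9 + 3*o) = -12 + 3*o)
Q(c, L) = L*c/8 (Q(c, L) = (c*L)/8 = (L*c)/8 = L*c/8)
M(u) = -8 + u²/8 (M(u) = -8 + u*u/8 = -8 + u²/8)
(17446 - M(-143))/K(287) = (17446 - (-8 + (⅛)*(-143)²))/(-12 + 3*287) = (17446 - (-8 + (⅛)*20449))/(-12 + 861) = (17446 - (-8 + 20449/8))/849 = (17446 - 1*20385/8)*(1/849) = (17446 - 20385/8)*(1/849) = (119183/8)*(1/849) = 119183/6792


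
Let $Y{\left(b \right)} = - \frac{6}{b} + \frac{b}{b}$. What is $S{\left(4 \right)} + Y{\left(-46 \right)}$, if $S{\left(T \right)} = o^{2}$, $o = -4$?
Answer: $\frac{394}{23} \approx 17.13$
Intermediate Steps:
$S{\left(T \right)} = 16$ ($S{\left(T \right)} = \left(-4\right)^{2} = 16$)
$Y{\left(b \right)} = 1 - \frac{6}{b}$ ($Y{\left(b \right)} = - \frac{6}{b} + 1 = 1 - \frac{6}{b}$)
$S{\left(4 \right)} + Y{\left(-46 \right)} = 16 + \frac{-6 - 46}{-46} = 16 - - \frac{26}{23} = 16 + \frac{26}{23} = \frac{394}{23}$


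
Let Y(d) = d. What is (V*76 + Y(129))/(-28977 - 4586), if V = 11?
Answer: -965/33563 ≈ -0.028752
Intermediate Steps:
(V*76 + Y(129))/(-28977 - 4586) = (11*76 + 129)/(-28977 - 4586) = (836 + 129)/(-33563) = 965*(-1/33563) = -965/33563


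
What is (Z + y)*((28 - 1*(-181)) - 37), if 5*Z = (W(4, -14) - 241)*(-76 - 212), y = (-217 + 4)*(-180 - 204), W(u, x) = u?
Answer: 82081152/5 ≈ 1.6416e+7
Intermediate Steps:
y = 81792 (y = -213*(-384) = 81792)
Z = 68256/5 (Z = ((4 - 241)*(-76 - 212))/5 = (-237*(-288))/5 = (⅕)*68256 = 68256/5 ≈ 13651.)
(Z + y)*((28 - 1*(-181)) - 37) = (68256/5 + 81792)*((28 - 1*(-181)) - 37) = 477216*((28 + 181) - 37)/5 = 477216*(209 - 37)/5 = (477216/5)*172 = 82081152/5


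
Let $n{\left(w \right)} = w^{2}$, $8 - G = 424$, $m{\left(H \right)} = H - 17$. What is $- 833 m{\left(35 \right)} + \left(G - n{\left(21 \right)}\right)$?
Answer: $-15851$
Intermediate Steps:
$m{\left(H \right)} = -17 + H$ ($m{\left(H \right)} = H - 17 = -17 + H$)
$G = -416$ ($G = 8 - 424 = -416$)
$- 833 m{\left(35 \right)} + \left(G - n{\left(21 \right)}\right) = - 833 \left(-17 + 35\right) - 857 = \left(-833\right) 18 - 857 = -14994 - 857 = -15851$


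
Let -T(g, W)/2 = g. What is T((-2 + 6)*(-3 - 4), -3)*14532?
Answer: 813792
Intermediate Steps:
T(g, W) = -2*g
T((-2 + 6)*(-3 - 4), -3)*14532 = -2*(-2 + 6)*(-3 - 4)*14532 = -8*(-7)*14532 = -2*(-28)*14532 = 56*14532 = 813792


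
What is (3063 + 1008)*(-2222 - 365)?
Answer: -10531677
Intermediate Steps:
(3063 + 1008)*(-2222 - 365) = 4071*(-2587) = -10531677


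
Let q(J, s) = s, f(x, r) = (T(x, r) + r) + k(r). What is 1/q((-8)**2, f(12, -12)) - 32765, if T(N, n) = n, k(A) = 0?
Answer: -786361/24 ≈ -32765.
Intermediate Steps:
f(x, r) = 2*r (f(x, r) = (r + r) + 0 = 2*r + 0 = 2*r)
1/q((-8)**2, f(12, -12)) - 32765 = 1/(2*(-12)) - 32765 = 1/(-24) - 32765 = -1/24 - 32765 = -786361/24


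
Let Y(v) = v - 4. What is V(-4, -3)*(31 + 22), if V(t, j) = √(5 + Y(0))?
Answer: 53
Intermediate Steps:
Y(v) = -4 + v
V(t, j) = 1 (V(t, j) = √(5 + (-4 + 0)) = √(5 - 4) = √1 = 1)
V(-4, -3)*(31 + 22) = 1*(31 + 22) = 1*53 = 53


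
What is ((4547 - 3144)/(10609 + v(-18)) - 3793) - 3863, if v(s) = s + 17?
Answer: -81213445/10608 ≈ -7655.9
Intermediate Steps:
v(s) = 17 + s
((4547 - 3144)/(10609 + v(-18)) - 3793) - 3863 = ((4547 - 3144)/(10609 + (17 - 18)) - 3793) - 3863 = (1403/(10609 - 1) - 3793) - 3863 = (1403/10608 - 3793) - 3863 = -40234741/10608 - 3863 = -81213445/10608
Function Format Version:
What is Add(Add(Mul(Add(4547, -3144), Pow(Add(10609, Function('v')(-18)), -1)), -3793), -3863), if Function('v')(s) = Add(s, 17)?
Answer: Rational(-81213445, 10608) ≈ -7655.9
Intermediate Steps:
Function('v')(s) = Add(17, s)
Add(Add(Mul(Add(4547, -3144), Pow(Add(10609, Function('v')(-18)), -1)), -3793), -3863) = Add(Add(Mul(Add(4547, -3144), Pow(Add(10609, Add(17, -18)), -1)), -3793), -3863) = Add(Add(Mul(1403, Pow(Add(10609, -1), -1)), -3793), -3863) = Add(Add(Mul(1403, Pow(10608, -1)), -3793), -3863) = Add(Add(Mul(1403, Rational(1, 10608)), -3793), -3863) = Add(Add(Rational(1403, 10608), -3793), -3863) = Add(Rational(-40234741, 10608), -3863) = Rational(-81213445, 10608)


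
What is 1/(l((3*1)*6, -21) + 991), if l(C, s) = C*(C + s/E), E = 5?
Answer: 5/6197 ≈ 0.00080684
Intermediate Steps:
l(C, s) = C*(C + s/5)
1/(l((3*1)*6, -21) + 991) = 1/(((3*1)*6)*(-21 + 5*((3*1)*6))/5 + 991) = 1/((3*6)*(-21 + 5*(3*6))/5 + 991) = 1/((⅕)*18*(-21 + 5*18) + 991) = 1/((⅕)*18*(-21 + 90) + 991) = 1/((⅕)*18*69 + 991) = 1/(1242/5 + 991) = 1/(6197/5) = 5/6197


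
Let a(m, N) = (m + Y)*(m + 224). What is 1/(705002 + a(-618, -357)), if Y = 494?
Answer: 1/753858 ≈ 1.3265e-6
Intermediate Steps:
a(m, N) = (224 + m)*(494 + m) (a(m, N) = (m + 494)*(m + 224) = (494 + m)*(224 + m) = (224 + m)*(494 + m))
1/(705002 + a(-618, -357)) = 1/(705002 + (110656 + (-618)² + 718*(-618))) = 1/(705002 + (110656 + 381924 - 443724)) = 1/(705002 + 48856) = 1/753858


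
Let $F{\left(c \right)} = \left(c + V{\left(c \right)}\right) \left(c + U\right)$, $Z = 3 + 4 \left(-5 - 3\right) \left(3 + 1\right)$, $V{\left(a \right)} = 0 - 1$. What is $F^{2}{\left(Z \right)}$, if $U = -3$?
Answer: $260112384$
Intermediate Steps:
$V{\left(a \right)} = -1$ ($V{\left(a \right)} = 0 - 1 = -1$)
$Z = -125$ ($Z = 3 + 4 \left(\left(-8\right) 4\right) = 3 + 4 \left(-32\right) = 3 - 128 = -125$)
$F{\left(c \right)} = \left(-1 + c\right) \left(-3 + c\right)$ ($F{\left(c \right)} = \left(c - 1\right) \left(c - 3\right) = \left(-1 + c\right) \left(-3 + c\right)$)
$F^{2}{\left(Z \right)} = \left(3 + \left(-125\right)^{2} - -500\right)^{2} = \left(3 + 15625 + 500\right)^{2} = 16128^{2} = 260112384$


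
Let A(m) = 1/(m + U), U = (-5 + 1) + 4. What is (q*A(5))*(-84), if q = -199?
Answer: 16716/5 ≈ 3343.2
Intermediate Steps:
U = 0 (U = -4 + 4 = 0)
A(m) = 1/m (A(m) = 1/(m + 0) = 1/m)
(q*A(5))*(-84) = -199/5*(-84) = 16716/5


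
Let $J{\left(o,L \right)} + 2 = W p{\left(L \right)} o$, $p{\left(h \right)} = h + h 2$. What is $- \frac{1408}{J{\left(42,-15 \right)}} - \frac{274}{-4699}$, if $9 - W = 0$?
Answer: $\frac{2819370}{19984847} \approx 0.14108$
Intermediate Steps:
$W = 9$ ($W = 9 - 0 = 9 + 0 = 9$)
$p{\left(h \right)} = 3 h$ ($p{\left(h \right)} = h + 2 h = 3 h$)
$J{\left(o,L \right)} = -2 + 27 L o$ ($J{\left(o,L \right)} = -2 + 9 \cdot 3 L o = -2 + 27 L o$)
$- \frac{1408}{J{\left(42,-15 \right)}} - \frac{274}{-4699} = - \frac{1408}{-2 + 27 \left(-15\right) 42} - \frac{274}{-4699} = - \frac{1408}{-2 - 17010} - - \frac{274}{4699} = - \frac{1408}{-17012} + \frac{274}{4699} = \left(-1408\right) \left(- \frac{1}{17012}\right) + \frac{274}{4699} = \frac{352}{4253} + \frac{274}{4699} = \frac{2819370}{19984847}$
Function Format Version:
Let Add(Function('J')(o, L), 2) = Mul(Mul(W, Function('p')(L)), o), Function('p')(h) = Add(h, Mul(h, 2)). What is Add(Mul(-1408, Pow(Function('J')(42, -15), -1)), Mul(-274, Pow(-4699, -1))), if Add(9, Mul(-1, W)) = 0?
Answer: Rational(2819370, 19984847) ≈ 0.14108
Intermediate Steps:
W = 9 (W = Add(9, Mul(-1, 0)) = Add(9, 0) = 9)
Function('p')(h) = Mul(3, h) (Function('p')(h) = Add(h, Mul(2, h)) = Mul(3, h))
Function('J')(o, L) = Add(-2, Mul(27, L, o)) (Function('J')(o, L) = Add(-2, Mul(Mul(9, Mul(3, L)), o)) = Add(-2, Mul(Mul(27, L), o)) = Add(-2, Mul(27, L, o)))
Add(Mul(-1408, Pow(Function('J')(42, -15), -1)), Mul(-274, Pow(-4699, -1))) = Add(Mul(-1408, Pow(Add(-2, Mul(27, -15, 42)), -1)), Mul(-274, Pow(-4699, -1))) = Add(Mul(-1408, Pow(Add(-2, -17010), -1)), Mul(-274, Rational(-1, 4699))) = Add(Mul(-1408, Pow(-17012, -1)), Rational(274, 4699)) = Add(Mul(-1408, Rational(-1, 17012)), Rational(274, 4699)) = Add(Rational(352, 4253), Rational(274, 4699)) = Rational(2819370, 19984847)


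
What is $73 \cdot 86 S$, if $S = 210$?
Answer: $1318380$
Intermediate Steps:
$73 \cdot 86 S = 73 \cdot 86 \cdot 210 = 6278 \cdot 210 = 1318380$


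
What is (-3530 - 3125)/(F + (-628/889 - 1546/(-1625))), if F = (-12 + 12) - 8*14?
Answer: 9613979375/161444106 ≈ 59.550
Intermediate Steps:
F = -112 (F = 0 - 112 = -112)
(-3530 - 3125)/(F + (-628/889 - 1546/(-1625))) = (-3530 - 3125)/(-112 + (-628/889 - 1546/(-1625))) = -6655/(-112 + (-628*1/889 - 1546*(-1/1625))) = -6655/(-112 + (-628/889 + 1546/1625)) = -6655/(-112 + 353894/1444625) = -6655/(-161444106/1444625) = -6655*(-1444625/161444106) = 9613979375/161444106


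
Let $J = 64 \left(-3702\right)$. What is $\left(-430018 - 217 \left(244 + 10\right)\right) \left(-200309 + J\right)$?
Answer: $212119409232$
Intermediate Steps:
$J = -236928$
$\left(-430018 - 217 \left(244 + 10\right)\right) \left(-200309 + J\right) = \left(-430018 - 217 \left(244 + 10\right)\right) \left(-200309 - 236928\right) = \left(-430018 - 55118\right) \left(-437237\right) = \left(-485136\right) \left(-437237\right) = 212119409232$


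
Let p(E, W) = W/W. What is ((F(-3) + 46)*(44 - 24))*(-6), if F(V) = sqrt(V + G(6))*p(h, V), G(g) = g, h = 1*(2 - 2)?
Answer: -5520 - 120*sqrt(3) ≈ -5727.8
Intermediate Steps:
h = 0 (h = 1*0 = 0)
p(E, W) = 1
F(V) = sqrt(6 + V) (F(V) = sqrt(V + 6)*1 = sqrt(6 + V)*1 = sqrt(6 + V))
((F(-3) + 46)*(44 - 24))*(-6) = ((sqrt(6 - 3) + 46)*(44 - 24))*(-6) = ((sqrt(3) + 46)*20)*(-6) = ((46 + sqrt(3))*20)*(-6) = (920 + 20*sqrt(3))*(-6) = -5520 - 120*sqrt(3)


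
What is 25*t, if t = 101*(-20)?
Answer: -50500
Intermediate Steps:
t = -2020
25*t = 25*(-2020) = -50500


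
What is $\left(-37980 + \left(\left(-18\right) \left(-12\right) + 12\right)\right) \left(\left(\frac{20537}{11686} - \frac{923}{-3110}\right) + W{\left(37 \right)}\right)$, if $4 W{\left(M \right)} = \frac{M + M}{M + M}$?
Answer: $- \frac{790358062494}{9085865} \approx -86988.0$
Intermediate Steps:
$W{\left(M \right)} = \frac{1}{4}$ ($W{\left(M \right)} = \frac{\left(M + M\right) \frac{1}{M + M}}{4} = \frac{2 M \frac{1}{2 M}}{4} = \frac{1}{4} \cdot 1 = \frac{1}{4}$)
$\left(-37980 + \left(\left(-18\right) \left(-12\right) + 12\right)\right) \left(\left(\frac{20537}{11686} - \frac{923}{-3110}\right) + W{\left(37 \right)}\right) = \left(-37980 + \left(\left(-18\right) \left(-12\right) + 12\right)\right) \left(\left(\frac{20537}{11686} - \frac{923}{-3110}\right) + \frac{1}{4}\right) = \left(-37980 + \left(216 + 12\right)\right) \left(\left(20537 \cdot \frac{1}{11686} - - \frac{923}{3110}\right) + \frac{1}{4}\right) = \left(-37980 + 228\right) \left(\left(\frac{20537}{11686} + \frac{923}{3110}\right) + \frac{1}{4}\right) = - 37752 \left(\frac{18664062}{9085865} + \frac{1}{4}\right) = \left(-37752\right) \frac{83742113}{36343460} = - \frac{790358062494}{9085865}$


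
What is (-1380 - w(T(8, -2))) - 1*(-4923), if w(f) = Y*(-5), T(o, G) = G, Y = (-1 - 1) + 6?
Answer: 3563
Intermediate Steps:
Y = 4 (Y = -2 + 6 = 4)
w(f) = -20 (w(f) = 4*(-5) = -20)
(-1380 - w(T(8, -2))) - 1*(-4923) = (-1380 - 1*(-20)) - 1*(-4923) = (-1380 + 20) + 4923 = -1360 + 4923 = 3563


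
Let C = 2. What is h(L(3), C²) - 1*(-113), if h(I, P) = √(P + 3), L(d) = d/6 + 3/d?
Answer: 113 + √7 ≈ 115.65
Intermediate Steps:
L(d) = 3/d + d/6 (L(d) = d*(⅙) + 3/d = d/6 + 3/d = 3/d + d/6)
h(I, P) = √(3 + P)
h(L(3), C²) - 1*(-113) = √(3 + 2²) - 1*(-113) = √(3 + 4) + 113 = √7 + 113 = 113 + √7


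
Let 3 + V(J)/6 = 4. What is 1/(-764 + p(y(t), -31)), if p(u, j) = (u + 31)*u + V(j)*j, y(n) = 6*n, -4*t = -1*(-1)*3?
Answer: -4/4277 ≈ -0.00093524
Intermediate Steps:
V(J) = 6 (V(J) = -18 + 6*4 = -18 + 24 = 6)
t = -¾ (t = -(-1*(-1))*3/4 = -3/4 = -¼*3 = -¾ ≈ -0.75000)
p(u, j) = 6*j + u*(31 + u) (p(u, j) = (u + 31)*u + 6*j = (31 + u)*u + 6*j = u*(31 + u) + 6*j = 6*j + u*(31 + u))
1/(-764 + p(y(t), -31)) = 1/(-764 + ((6*(-¾))² + 6*(-31) + 31*(6*(-¾)))) = 1/(-764 + ((-9/2)² - 186 + 31*(-9/2))) = 1/(-764 + (81/4 - 186 - 279/2)) = 1/(-764 - 1221/4) = 1/(-4277/4) = -4/4277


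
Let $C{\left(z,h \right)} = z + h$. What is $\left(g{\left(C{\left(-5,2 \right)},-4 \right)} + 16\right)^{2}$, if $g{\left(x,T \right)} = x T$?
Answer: $784$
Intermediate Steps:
$C{\left(z,h \right)} = h + z$
$g{\left(x,T \right)} = T x$
$\left(g{\left(C{\left(-5,2 \right)},-4 \right)} + 16\right)^{2} = \left(- 4 \left(2 - 5\right) + 16\right)^{2} = \left(\left(-4\right) \left(-3\right) + 16\right)^{2} = \left(12 + 16\right)^{2} = 28^{2} = 784$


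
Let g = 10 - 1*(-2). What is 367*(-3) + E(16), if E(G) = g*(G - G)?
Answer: -1101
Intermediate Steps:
g = 12 (g = 10 + 2 = 12)
E(G) = 0 (E(G) = 12*(G - G) = 12*0 = 0)
367*(-3) + E(16) = 367*(-3) + 0 = -1101 + 0 = -1101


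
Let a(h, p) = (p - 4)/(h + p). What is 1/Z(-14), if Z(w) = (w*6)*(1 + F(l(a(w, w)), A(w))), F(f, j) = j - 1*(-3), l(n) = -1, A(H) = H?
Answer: 1/840 ≈ 0.0011905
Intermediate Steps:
a(h, p) = (-4 + p)/(h + p)
F(f, j) = 3 + j (F(f, j) = j + 3 = 3 + j)
Z(w) = 6*w*(4 + w) (Z(w) = (w*6)*(1 + (3 + w)) = (6*w)*(4 + w) = 6*w*(4 + w))
1/Z(-14) = 1/(6*(-14)*(4 - 14)) = 1/(6*(-14)*(-10)) = 1/840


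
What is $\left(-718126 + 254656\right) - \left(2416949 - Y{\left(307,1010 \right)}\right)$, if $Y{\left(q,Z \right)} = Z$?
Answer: $-2879409$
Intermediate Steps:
$\left(-718126 + 254656\right) - \left(2416949 - Y{\left(307,1010 \right)}\right) = \left(-718126 + 254656\right) - \left(2416949 - 1010\right) = -463470 - \left(2416949 - 1010\right) = -463470 - 2415939 = -2879409$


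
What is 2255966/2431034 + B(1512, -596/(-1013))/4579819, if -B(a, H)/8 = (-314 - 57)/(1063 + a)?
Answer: 13302345393477731/14334633217414225 ≈ 0.92799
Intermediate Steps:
B(a, H) = 2968/(1063 + a) (B(a, H) = -8*(-314 - 57)/(1063 + a) = -(-2968)/(1063 + a) = 2968/(1063 + a))
2255966/2431034 + B(1512, -596/(-1013))/4579819 = 2255966/2431034 + (2968/(1063 + 1512))/4579819 = 2255966*(1/2431034) + (2968/2575)*(1/4579819) = 1127983/1215517 + (2968*(1/2575))*(1/4579819) = 1127983/1215517 + (2968/2575)*(1/4579819) = 1127983/1215517 + 2968/11793033925 = 13302345393477731/14334633217414225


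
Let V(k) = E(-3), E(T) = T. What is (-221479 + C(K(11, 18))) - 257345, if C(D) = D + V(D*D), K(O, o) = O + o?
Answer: -478798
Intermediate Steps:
V(k) = -3
C(D) = -3 + D (C(D) = D - 3 = -3 + D)
(-221479 + C(K(11, 18))) - 257345 = (-221479 + (-3 + (11 + 18))) - 257345 = (-221479 + (-3 + 29)) - 257345 = (-221479 + 26) - 257345 = -221453 - 257345 = -478798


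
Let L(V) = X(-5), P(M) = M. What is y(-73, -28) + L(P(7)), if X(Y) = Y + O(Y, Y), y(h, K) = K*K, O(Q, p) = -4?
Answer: 775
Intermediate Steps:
y(h, K) = K²
X(Y) = -4 + Y (X(Y) = Y - 4 = -4 + Y)
L(V) = -9 (L(V) = -4 - 5 = -9)
y(-73, -28) + L(P(7)) = (-28)² - 9 = 784 - 9 = 775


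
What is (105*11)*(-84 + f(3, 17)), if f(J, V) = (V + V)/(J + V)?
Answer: -190113/2 ≈ -95057.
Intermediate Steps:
f(J, V) = 2*V/(J + V) (f(J, V) = (2*V)/(J + V) = 2*V/(J + V))
(105*11)*(-84 + f(3, 17)) = (105*11)*(-84 + 2*17/(3 + 17)) = 1155*(-84 + 2*17/20) = 1155*(-84 + 2*17*(1/20)) = 1155*(-84 + 17/10) = 1155*(-823/10) = -190113/2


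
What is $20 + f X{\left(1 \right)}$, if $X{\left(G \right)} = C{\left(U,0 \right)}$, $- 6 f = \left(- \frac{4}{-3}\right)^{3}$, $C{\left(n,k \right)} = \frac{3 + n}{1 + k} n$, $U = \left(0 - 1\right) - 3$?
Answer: $\frac{1492}{81} \approx 18.42$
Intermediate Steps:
$U = -4$ ($U = -1 - 3 = -4$)
$C{\left(n,k \right)} = \frac{n \left(3 + n\right)}{1 + k}$ ($C{\left(n,k \right)} = \frac{3 + n}{1 + k} n = \frac{n \left(3 + n\right)}{1 + k}$)
$f = - \frac{32}{81}$ ($f = - \frac{\left(- \frac{4}{-3}\right)^{3}}{6} = - \frac{\left(\left(-4\right) \left(- \frac{1}{3}\right)\right)^{3}}{6} = - \frac{\left(\frac{4}{3}\right)^{3}}{6} = \left(- \frac{1}{6}\right) \frac{64}{27} = - \frac{32}{81} \approx -0.39506$)
$X{\left(G \right)} = 4$ ($X{\left(G \right)} = - \frac{4 \left(3 - 4\right)}{1 + 0} = \left(-4\right) 1^{-1} \left(-1\right) = \left(-4\right) 1 \left(-1\right) = 4$)
$20 + f X{\left(1 \right)} = 20 - \frac{128}{81} = \frac{1492}{81}$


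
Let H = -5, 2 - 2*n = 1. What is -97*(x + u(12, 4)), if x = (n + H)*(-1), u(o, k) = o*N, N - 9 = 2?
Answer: -26481/2 ≈ -13241.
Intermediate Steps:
n = ½ (n = 1 - ½*1 = 1 - ½ = ½ ≈ 0.50000)
N = 11 (N = 9 + 2 = 11)
u(o, k) = 11*o (u(o, k) = o*11 = 11*o)
x = 9/2 (x = (½ - 5)*(-1) = -9/2*(-1) = 9/2 ≈ 4.5000)
-97*(x + u(12, 4)) = -97*(9/2 + 11*12) = -97*(9/2 + 132) = -97*273/2 = -26481/2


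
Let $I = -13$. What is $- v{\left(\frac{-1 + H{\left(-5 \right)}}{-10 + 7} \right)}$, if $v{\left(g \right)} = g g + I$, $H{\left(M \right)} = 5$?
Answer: $\frac{101}{9} \approx 11.222$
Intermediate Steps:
$v{\left(g \right)} = -13 + g^{2}$ ($v{\left(g \right)} = g g - 13 = g^{2} - 13 = -13 + g^{2}$)
$- v{\left(\frac{-1 + H{\left(-5 \right)}}{-10 + 7} \right)} = - (-13 + \left(\frac{-1 + 5}{-10 + 7}\right)^{2}) = - (-13 + \left(\frac{4}{-3}\right)^{2}) = - (-13 + \left(4 \left(- \frac{1}{3}\right)\right)^{2}) = - (-13 + \left(- \frac{4}{3}\right)^{2}) = - (-13 + \frac{16}{9}) = \left(-1\right) \left(- \frac{101}{9}\right) = \frac{101}{9}$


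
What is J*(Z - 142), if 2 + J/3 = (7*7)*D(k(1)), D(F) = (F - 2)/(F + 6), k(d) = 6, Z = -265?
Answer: -17501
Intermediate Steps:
D(F) = (-2 + F)/(6 + F)
J = 43 (J = -6 + 3*((7*7)*((-2 + 6)/(6 + 6))) = -6 + 3*(49*(4/12)) = -6 + 3*(49*((1/12)*4)) = -6 + 3*(49*(⅓)) = -6 + 3*(49/3) = -6 + 49 = 43)
J*(Z - 142) = 43*(-265 - 142) = 43*(-407) = -17501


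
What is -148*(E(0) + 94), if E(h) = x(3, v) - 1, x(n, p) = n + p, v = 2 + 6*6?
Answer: -19832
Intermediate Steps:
v = 38 (v = 2 + 36 = 38)
E(h) = 40 (E(h) = (3 + 38) - 1 = 41 - 1 = 40)
-148*(E(0) + 94) = -148*(40 + 94) = -148*134 = -19832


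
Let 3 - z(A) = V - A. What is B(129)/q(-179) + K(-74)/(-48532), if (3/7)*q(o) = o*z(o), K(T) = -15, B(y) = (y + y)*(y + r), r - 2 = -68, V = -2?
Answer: 56423517/251929612 ≈ 0.22397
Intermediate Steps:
r = -66 (r = 2 - 68 = -66)
z(A) = 5 + A (z(A) = 3 - (-2 - A) = 3 + (2 + A) = 5 + A)
B(y) = 2*y*(-66 + y) (B(y) = (y + y)*(y - 66) = (2*y)*(-66 + y) = 2*y*(-66 + y))
q(o) = 7*o*(5 + o)/3 (q(o) = 7*(o*(5 + o))/3 = 7*o*(5 + o)/3)
B(129)/q(-179) + K(-74)/(-48532) = (2*129*(-66 + 129))/(((7/3)*(-179)*(5 - 179))) - 15/(-48532) = (2*129*63)/(((7/3)*(-179)*(-174))) - 15*(-1/48532) = 16254/72674 + 15/48532 = 16254*(1/72674) + 15/48532 = 1161/5191 + 15/48532 = 56423517/251929612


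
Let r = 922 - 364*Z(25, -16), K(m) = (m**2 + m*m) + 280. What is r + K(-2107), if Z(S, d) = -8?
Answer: 8883012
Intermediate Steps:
K(m) = 280 + 2*m**2 (K(m) = (m**2 + m**2) + 280 = 2*m**2 + 280 = 280 + 2*m**2)
r = 3834 (r = 922 - 364*(-8) = 922 + 2912 = 3834)
r + K(-2107) = 3834 + (280 + 2*(-2107)**2) = 3834 + (280 + 2*4439449) = 3834 + (280 + 8878898) = 3834 + 8879178 = 8883012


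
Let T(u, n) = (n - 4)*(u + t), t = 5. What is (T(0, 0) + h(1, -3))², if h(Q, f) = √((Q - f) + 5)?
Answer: 289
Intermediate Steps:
h(Q, f) = √(5 + Q - f)
T(u, n) = (-4 + n)*(5 + u) (T(u, n) = (n - 4)*(u + 5) = (-4 + n)*(5 + u))
(T(0, 0) + h(1, -3))² = ((-20 - 4*0 + 5*0 + 0*0) + √(5 + 1 - 1*(-3)))² = ((-20 + 0 + 0 + 0) + √(5 + 1 + 3))² = (-20 + √9)² = (-20 + 3)² = (-17)² = 289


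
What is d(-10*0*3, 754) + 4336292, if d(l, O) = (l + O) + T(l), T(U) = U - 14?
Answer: 4337032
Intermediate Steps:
T(U) = -14 + U
d(l, O) = -14 + O + 2*l (d(l, O) = (l + O) + (-14 + l) = (O + l) + (-14 + l) = -14 + O + 2*l)
d(-10*0*3, 754) + 4336292 = (-14 + 754 + 2*(-10*0*3)) + 4336292 = (-14 + 754 + 2*(0*3)) + 4336292 = (-14 + 754 + 2*0) + 4336292 = (-14 + 754 + 0) + 4336292 = 740 + 4336292 = 4337032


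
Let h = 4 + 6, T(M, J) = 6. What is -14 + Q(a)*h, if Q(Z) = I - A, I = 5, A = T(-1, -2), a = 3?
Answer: -24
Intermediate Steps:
h = 10
A = 6
Q(Z) = -1 (Q(Z) = 5 - 1*6 = 5 - 6 = -1)
-14 + Q(a)*h = -14 - 1*10 = -14 - 10 = -24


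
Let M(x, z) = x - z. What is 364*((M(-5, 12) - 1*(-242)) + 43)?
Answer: 97552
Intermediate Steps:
364*((M(-5, 12) - 1*(-242)) + 43) = 364*(((-5 - 1*12) - 1*(-242)) + 43) = 364*(((-5 - 12) + 242) + 43) = 364*((-17 + 242) + 43) = 364*(225 + 43) = 364*268 = 97552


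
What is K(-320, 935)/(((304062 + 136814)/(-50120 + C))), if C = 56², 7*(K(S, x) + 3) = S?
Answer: 572198/110219 ≈ 5.1915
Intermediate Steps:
K(S, x) = -3 + S/7
C = 3136
K(-320, 935)/(((304062 + 136814)/(-50120 + C))) = (-3 + (⅐)*(-320))/(((304062 + 136814)/(-50120 + 3136))) = (-3 - 320/7)/((440876/(-46984))) = -341/(7*(440876*(-1/46984))) = -341/(7*(-110219/11746)) = -341/7*(-11746/110219) = 572198/110219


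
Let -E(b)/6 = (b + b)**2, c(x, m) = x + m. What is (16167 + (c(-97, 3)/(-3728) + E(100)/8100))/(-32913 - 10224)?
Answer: -812162845/2170998936 ≈ -0.37410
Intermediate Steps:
c(x, m) = m + x
E(b) = -24*b**2 (E(b) = -6*(b + b)**2 = -6*4*b**2 = -24*b**2)
(16167 + (c(-97, 3)/(-3728) + E(100)/8100))/(-32913 - 10224) = (16167 + ((3 - 97)/(-3728) - 24*100**2/8100))/(-32913 - 10224) = (16167 + (-94*(-1/3728) - 24*10000*(1/8100)))/(-43137) = (16167 + (47/1864 - 240000*1/8100))*(-1/43137) = (16167 + (47/1864 - 800/27))*(-1/43137) = (16167 - 1489931/50328)*(-1/43137) = (812162845/50328)*(-1/43137) = -812162845/2170998936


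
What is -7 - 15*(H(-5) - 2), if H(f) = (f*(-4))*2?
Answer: -577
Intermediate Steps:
H(f) = -8*f (H(f) = -4*f*2 = -8*f)
-7 - 15*(H(-5) - 2) = -7 - 15*(-8*(-5) - 2) = -7 - 15*(40 - 2) = -7 - 15*38 = -7 - 570 = -577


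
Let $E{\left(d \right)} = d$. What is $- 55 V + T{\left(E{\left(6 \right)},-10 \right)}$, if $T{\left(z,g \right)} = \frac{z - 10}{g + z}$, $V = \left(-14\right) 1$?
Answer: $771$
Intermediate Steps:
$V = -14$
$T{\left(z,g \right)} = \frac{-10 + z}{g + z}$
$- 55 V + T{\left(E{\left(6 \right)},-10 \right)} = \left(-55\right) \left(-14\right) + \frac{-10 + 6}{-10 + 6} = 770 + \frac{1}{-4} \left(-4\right) = 770 - -1 = 770 + 1 = 771$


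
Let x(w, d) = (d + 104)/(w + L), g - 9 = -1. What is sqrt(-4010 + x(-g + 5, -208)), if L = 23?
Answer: 2*I*sqrt(25095)/5 ≈ 63.366*I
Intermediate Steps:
g = 8 (g = 9 - 1 = 8)
x(w, d) = (104 + d)/(23 + w) (x(w, d) = (d + 104)/(w + 23) = (104 + d)/(23 + w))
sqrt(-4010 + x(-g + 5, -208)) = sqrt(-4010 + (104 - 208)/(23 + (-1*8 + 5))) = sqrt(-4010 - 104/(23 + (-8 + 5))) = sqrt(-4010 - 104/(23 - 3)) = sqrt(-4010 - 104/20) = sqrt(-4010 + (1/20)*(-104)) = sqrt(-4010 - 26/5) = sqrt(-20076/5) = 2*I*sqrt(25095)/5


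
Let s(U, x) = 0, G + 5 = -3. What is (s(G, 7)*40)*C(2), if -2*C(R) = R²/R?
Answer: 0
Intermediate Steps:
G = -8 (G = -5 - 3 = -8)
C(R) = -R/2 (C(R) = -R²/(2*R) = -R/2)
(s(G, 7)*40)*C(2) = (0*40)*(-½*2) = 0*(-1) = 0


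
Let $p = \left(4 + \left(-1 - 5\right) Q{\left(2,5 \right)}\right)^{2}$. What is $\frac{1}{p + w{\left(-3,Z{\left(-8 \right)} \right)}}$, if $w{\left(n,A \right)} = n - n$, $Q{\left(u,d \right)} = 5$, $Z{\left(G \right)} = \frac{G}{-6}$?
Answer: $\frac{1}{676} \approx 0.0014793$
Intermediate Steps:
$Z{\left(G \right)} = - \frac{G}{6}$ ($Z{\left(G \right)} = G \left(- \frac{1}{6}\right) = - \frac{G}{6}$)
$w{\left(n,A \right)} = 0$
$p = 676$ ($p = \left(4 + \left(-1 - 5\right) 5\right)^{2} = \left(4 - 30\right)^{2} = \left(-26\right)^{2} = 676$)
$\frac{1}{p + w{\left(-3,Z{\left(-8 \right)} \right)}} = \frac{1}{676 + 0} = \frac{1}{676}$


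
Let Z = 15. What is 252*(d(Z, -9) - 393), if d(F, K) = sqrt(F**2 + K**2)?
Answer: -99036 + 756*sqrt(34) ≈ -94628.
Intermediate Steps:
252*(d(Z, -9) - 393) = 252*(sqrt(15**2 + (-9)**2) - 393) = 252*(sqrt(225 + 81) - 393) = 252*(sqrt(306) - 393) = 252*(3*sqrt(34) - 393) = 252*(-393 + 3*sqrt(34)) = -99036 + 756*sqrt(34)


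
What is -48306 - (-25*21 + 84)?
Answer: -47865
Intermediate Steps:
-48306 - (-25*21 + 84) = -48306 - (-525 + 84) = -48306 - 1*(-441) = -48306 + 441 = -47865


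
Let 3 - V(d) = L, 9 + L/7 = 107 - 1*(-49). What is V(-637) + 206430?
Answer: 205404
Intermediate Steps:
L = 1029 (L = -63 + 7*(107 - 1*(-49)) = -63 + 7*(107 + 49) = -63 + 7*156 = -63 + 1092 = 1029)
V(d) = -1026 (V(d) = 3 - 1*1029 = 3 - 1029 = -1026)
V(-637) + 206430 = -1026 + 206430 = 205404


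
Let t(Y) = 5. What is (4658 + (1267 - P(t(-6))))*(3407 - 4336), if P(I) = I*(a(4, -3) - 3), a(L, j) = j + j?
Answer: -5546130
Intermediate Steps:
a(L, j) = 2*j
P(I) = -9*I (P(I) = I*(2*(-3) - 3) = I*(-6 - 3) = I*(-9) = -9*I)
(4658 + (1267 - P(t(-6))))*(3407 - 4336) = (4658 + (1267 - (-9)*5))*(3407 - 4336) = (4658 + (1267 - 1*(-45)))*(-929) = (4658 + (1267 + 45))*(-929) = (4658 + 1312)*(-929) = 5970*(-929) = -5546130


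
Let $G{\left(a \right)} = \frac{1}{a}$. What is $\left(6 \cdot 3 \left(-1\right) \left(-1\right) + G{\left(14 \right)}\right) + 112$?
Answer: $\frac{1821}{14} \approx 130.07$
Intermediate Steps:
$\left(6 \cdot 3 \left(-1\right) \left(-1\right) + G{\left(14 \right)}\right) + 112 = \left(6 \cdot 3 \left(-1\right) \left(-1\right) + \frac{1}{14}\right) + 112 = \left(18 \left(-1\right) \left(-1\right) + \frac{1}{14}\right) + 112 = \left(\left(-18\right) \left(-1\right) + \frac{1}{14}\right) + 112 = \left(18 + \frac{1}{14}\right) + 112 = \frac{253}{14} + 112 = \frac{1821}{14}$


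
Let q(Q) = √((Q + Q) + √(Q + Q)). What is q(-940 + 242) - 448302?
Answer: -448302 + √(-1396 + 2*I*√349) ≈ -4.483e+5 + 37.366*I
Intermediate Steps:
q(Q) = √(2*Q + √2*√Q) (q(Q) = √(2*Q + √(2*Q)) = √(2*Q + √2*√Q))
q(-940 + 242) - 448302 = √(2*(-940 + 242) + √2*√(-940 + 242)) - 448302 = √(2*(-698) + √2*√(-698)) - 448302 = √(-1396 + √2*(I*√698)) - 448302 = √(-1396 + 2*I*√349) - 448302 = -448302 + √(-1396 + 2*I*√349)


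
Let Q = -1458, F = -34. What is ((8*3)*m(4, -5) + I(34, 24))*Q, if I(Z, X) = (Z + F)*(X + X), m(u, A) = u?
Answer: -139968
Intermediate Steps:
I(Z, X) = 2*X*(-34 + Z) (I(Z, X) = (Z - 34)*(X + X) = (-34 + Z)*(2*X) = 2*X*(-34 + Z))
((8*3)*m(4, -5) + I(34, 24))*Q = ((8*3)*4 + 2*24*(-34 + 34))*(-1458) = (24*4 + 2*24*0)*(-1458) = (96 + 0)*(-1458) = 96*(-1458) = -139968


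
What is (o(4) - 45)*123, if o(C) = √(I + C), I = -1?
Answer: -5535 + 123*√3 ≈ -5322.0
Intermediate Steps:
o(C) = √(-1 + C)
(o(4) - 45)*123 = (√(-1 + 4) - 45)*123 = (√3 - 45)*123 = (-45 + √3)*123 = -5535 + 123*√3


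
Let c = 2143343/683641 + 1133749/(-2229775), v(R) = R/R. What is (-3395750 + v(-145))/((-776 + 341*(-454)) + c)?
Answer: 5176362998423595475/237172041285144534 ≈ 21.825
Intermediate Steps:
v(R) = 1
c = 4004095337716/1524365610775 (c = 2143343*(1/683641) + 1133749*(-1/2229775) = 2143343/683641 - 1133749/2229775 = 4004095337716/1524365610775 ≈ 2.6267)
(-3395750 + v(-145))/((-776 + 341*(-454)) + c) = (-3395750 + 1)/((-776 + 341*(-454)) + 4004095337716/1524365610775) = -3395749/((-776 - 154814) + 4004095337716/1524365610775) = -3395749/(-155590 + 4004095337716/1524365610775) = -3395749/(-237172041285144534/1524365610775) = -3395749*(-1524365610775/237172041285144534) = 5176362998423595475/237172041285144534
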